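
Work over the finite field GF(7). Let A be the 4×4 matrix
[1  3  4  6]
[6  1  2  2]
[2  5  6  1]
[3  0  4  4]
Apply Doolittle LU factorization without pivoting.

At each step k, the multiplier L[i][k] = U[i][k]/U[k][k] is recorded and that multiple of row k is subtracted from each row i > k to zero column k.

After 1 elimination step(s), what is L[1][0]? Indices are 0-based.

L[1][0] = 6

Step 1: pivot at (0,0) is 1.
  row1 ← row1 − (6)·row0  ⇒  L[1][0]=6, U row1=(0, 4, 6, 1)
  row2 ← row2 − (2)·row0  ⇒  L[2][0]=2, U row2=(0, 6, 5, 3)
  row3 ← row3 − (3)·row0  ⇒  L[3][0]=3, U row3=(0, 5, 6, 0)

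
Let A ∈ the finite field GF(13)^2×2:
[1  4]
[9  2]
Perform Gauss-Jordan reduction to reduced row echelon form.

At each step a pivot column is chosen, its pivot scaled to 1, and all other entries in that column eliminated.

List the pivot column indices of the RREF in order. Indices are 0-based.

pivot(0,0)=1: scale R0 → (1, 4)
  clear (1,0): R1 −= (9)R0 → (0, 5)
pivot(1,1)=5: scale R1 → (0, 1)
  clear (0,1): R0 −= (4)R1 → (1, 0)

pivot columns: 0, 1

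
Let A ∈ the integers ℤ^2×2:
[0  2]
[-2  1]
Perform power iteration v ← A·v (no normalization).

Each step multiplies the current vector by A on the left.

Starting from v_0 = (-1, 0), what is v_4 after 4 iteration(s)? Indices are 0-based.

v_0 = (-1, 0).
v_1 = A·v_0 = (0, 2).
v_2 = A·v_1 = (4, 2).
v_3 = A·v_2 = (4, -6).
v_4 = A·v_3 = (-12, -14).

v_4 = (-12, -14)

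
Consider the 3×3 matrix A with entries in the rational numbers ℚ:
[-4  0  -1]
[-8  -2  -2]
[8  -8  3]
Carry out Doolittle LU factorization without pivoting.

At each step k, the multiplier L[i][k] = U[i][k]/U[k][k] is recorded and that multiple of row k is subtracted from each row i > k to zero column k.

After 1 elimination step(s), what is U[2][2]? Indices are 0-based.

k=0: U[0][0]=-4
  eliminate (1,0): mult=2, new row 1: (0, -2, 0); set L[1][0]=2
  eliminate (2,0): mult=-2, new row 2: (0, -8, 1); set L[2][0]=-2

U[2][2] = 1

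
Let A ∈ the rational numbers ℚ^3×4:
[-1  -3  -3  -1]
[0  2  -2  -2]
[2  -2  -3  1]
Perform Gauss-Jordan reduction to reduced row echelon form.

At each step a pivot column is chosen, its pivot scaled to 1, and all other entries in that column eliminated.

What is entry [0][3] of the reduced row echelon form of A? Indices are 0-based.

pivot(0,0)=-1: scale R0 → (1, 3, 3, 1)
  clear (2,0): R2 −= (2)R0 → (0, -8, -9, -1)
pivot(1,1)=2: scale R1 → (0, 1, -1, -1)
  clear (0,1): R0 −= (3)R1 → (1, 0, 6, 4)
  clear (2,1): R2 −= (-8)R1 → (0, 0, -17, -9)
pivot(2,2)=-17: scale R2 → (0, 0, 1, 9/17)
  clear (0,2): R0 −= (6)R2 → (1, 0, 0, 14/17)
  clear (1,2): R1 −= (-1)R2 → (0, 1, 0, -8/17)

M[0][3] = 14/17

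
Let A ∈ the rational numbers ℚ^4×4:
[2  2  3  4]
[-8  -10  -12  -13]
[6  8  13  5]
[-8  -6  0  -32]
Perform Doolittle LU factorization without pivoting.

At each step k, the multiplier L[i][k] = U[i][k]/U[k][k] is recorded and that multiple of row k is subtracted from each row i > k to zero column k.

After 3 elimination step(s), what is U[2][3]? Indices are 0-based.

U[2][3] = -4

Step 1: pivot at (0,0) is 2.
  row1 ← row1 − (-4)·row0  ⇒  L[1][0]=-4, U row1=(0, -2, 0, 3)
  row2 ← row2 − (3)·row0  ⇒  L[2][0]=3, U row2=(0, 2, 4, -7)
  row3 ← row3 − (-4)·row0  ⇒  L[3][0]=-4, U row3=(0, 2, 12, -16)
Step 2: pivot at (1,1) is -2.
  row2 ← row2 − (-1)·row1  ⇒  L[2][1]=-1, U row2=(0, 0, 4, -4)
  row3 ← row3 − (-1)·row1  ⇒  L[3][1]=-1, U row3=(0, 0, 12, -13)
Step 3: pivot at (2,2) is 4.
  row3 ← row3 − (3)·row2  ⇒  L[3][2]=3, U row3=(0, 0, 0, -1)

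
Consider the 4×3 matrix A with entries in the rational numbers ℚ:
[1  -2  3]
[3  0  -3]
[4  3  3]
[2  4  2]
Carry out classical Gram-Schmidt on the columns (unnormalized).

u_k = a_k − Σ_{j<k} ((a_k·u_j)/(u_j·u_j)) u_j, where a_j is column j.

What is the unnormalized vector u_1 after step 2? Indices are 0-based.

u_1 = (-13/5, -9/5, 3/5, 14/5)

Step 1: u_0 = a_0 = (1, 3, 4, 2).
Step 2: u_1 = a_1 − (3/5)·u_0 = (-13/5, -9/5, 3/5, 14/5).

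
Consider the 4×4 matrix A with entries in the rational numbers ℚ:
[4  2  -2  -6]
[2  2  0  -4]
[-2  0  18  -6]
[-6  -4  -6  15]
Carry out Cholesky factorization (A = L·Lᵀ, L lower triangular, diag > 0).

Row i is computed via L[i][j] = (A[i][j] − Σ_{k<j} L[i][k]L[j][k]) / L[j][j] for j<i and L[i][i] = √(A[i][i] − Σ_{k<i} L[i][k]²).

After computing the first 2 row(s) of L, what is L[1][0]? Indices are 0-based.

L[1][0] = 1

Step 1: L[0][0] = √(4) = 2.
  L[1][0] = (2) / L[0][0] = 1.
Step 2: L[1][1] = √(1) = 1.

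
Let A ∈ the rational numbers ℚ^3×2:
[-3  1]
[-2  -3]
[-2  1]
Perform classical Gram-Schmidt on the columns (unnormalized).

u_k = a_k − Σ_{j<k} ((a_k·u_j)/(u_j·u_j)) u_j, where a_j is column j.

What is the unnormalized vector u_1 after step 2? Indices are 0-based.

u_1 = (20/17, -49/17, 19/17)

Step 1: u_0 = a_0 = (-3, -2, -2).
Step 2: u_1 = a_1 − (1/17)·u_0 = (20/17, -49/17, 19/17).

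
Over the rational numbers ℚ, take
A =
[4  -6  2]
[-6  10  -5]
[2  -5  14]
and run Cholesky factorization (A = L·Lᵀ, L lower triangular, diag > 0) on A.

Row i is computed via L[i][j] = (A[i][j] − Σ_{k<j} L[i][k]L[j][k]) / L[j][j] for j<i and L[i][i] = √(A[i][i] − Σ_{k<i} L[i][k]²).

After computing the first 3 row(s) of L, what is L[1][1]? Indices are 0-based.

Step 1: L[0][0] = √(4) = 2.
  L[1][0] = (-6) / L[0][0] = -3.
Step 2: L[1][1] = √(1) = 1.
  L[2][0] = (2) / L[0][0] = 1.
  L[2][1] = (-2) / L[1][1] = -2.
Step 3: L[2][2] = √(9) = 3.

L[1][1] = 1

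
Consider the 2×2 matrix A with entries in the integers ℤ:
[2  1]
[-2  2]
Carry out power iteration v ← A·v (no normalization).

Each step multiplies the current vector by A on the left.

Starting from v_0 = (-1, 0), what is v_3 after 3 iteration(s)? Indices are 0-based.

v_3 = (4, 20)

v_0 = (-1, 0).
v_1 = A·v_0 = (-2, 2).
v_2 = A·v_1 = (-2, 8).
v_3 = A·v_2 = (4, 20).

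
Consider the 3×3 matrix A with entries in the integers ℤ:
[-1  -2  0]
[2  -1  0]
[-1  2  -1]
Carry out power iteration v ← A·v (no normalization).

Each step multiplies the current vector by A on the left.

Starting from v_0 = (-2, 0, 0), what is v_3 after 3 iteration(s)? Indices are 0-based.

v_3 = (-22, 4, 22)

v_0 = (-2, 0, 0).
v_1 = A·v_0 = (2, -4, 2).
v_2 = A·v_1 = (6, 8, -12).
v_3 = A·v_2 = (-22, 4, 22).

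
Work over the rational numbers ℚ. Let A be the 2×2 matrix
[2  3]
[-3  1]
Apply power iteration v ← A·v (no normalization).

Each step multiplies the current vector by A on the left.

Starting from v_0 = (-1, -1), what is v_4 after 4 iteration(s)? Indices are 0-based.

v_0 = (-1, -1).
v_1 = A·v_0 = (-5, 2).
v_2 = A·v_1 = (-4, 17).
v_3 = A·v_2 = (43, 29).
v_4 = A·v_3 = (173, -100).

v_4 = (173, -100)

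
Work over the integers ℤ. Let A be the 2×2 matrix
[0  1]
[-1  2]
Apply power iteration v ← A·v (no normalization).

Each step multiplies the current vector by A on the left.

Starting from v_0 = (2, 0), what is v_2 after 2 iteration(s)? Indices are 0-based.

v_2 = (-2, -4)

v_0 = (2, 0).
v_1 = A·v_0 = (0, -2).
v_2 = A·v_1 = (-2, -4).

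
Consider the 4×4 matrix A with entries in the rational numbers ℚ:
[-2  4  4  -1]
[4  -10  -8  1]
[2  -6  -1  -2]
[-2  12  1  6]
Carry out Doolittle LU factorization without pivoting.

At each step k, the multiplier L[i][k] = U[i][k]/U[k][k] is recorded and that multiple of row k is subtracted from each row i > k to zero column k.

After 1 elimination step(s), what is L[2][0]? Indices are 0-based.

L[2][0] = -1

[col 0] pivot -2
  R1 -= -2*R0 → (0, -2, 0, -1)  (L[1][0] := -2)
  R2 -= -1*R0 → (0, -2, 3, -3)  (L[2][0] := -1)
  R3 -= 1*R0 → (0, 8, -3, 7)  (L[3][0] := 1)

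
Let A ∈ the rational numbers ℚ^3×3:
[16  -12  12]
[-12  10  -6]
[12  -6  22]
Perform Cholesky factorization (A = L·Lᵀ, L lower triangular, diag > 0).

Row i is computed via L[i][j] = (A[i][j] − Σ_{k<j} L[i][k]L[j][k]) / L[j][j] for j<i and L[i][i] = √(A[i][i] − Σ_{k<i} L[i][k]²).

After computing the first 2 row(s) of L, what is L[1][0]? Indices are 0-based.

L[1][0] = -3

Step 1: L[0][0] = √(16) = 4.
  L[1][0] = (-12) / L[0][0] = -3.
Step 2: L[1][1] = √(1) = 1.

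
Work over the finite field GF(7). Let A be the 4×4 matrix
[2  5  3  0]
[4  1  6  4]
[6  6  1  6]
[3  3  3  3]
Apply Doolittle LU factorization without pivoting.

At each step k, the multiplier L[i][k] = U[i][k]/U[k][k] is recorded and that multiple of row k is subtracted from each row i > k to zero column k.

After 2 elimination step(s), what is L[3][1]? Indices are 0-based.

L[3][1] = 4

k=0: U[0][0]=2
  eliminate (1,0): mult=2, new row 1: (0, 5, 0, 4); set L[1][0]=2
  eliminate (2,0): mult=3, new row 2: (0, 5, 6, 6); set L[2][0]=3
  eliminate (3,0): mult=5, new row 3: (0, 6, 2, 3); set L[3][0]=5
k=1: U[1][1]=5
  eliminate (2,1): mult=1, new row 2: (0, 0, 6, 2); set L[2][1]=1
  eliminate (3,1): mult=4, new row 3: (0, 0, 2, 1); set L[3][1]=4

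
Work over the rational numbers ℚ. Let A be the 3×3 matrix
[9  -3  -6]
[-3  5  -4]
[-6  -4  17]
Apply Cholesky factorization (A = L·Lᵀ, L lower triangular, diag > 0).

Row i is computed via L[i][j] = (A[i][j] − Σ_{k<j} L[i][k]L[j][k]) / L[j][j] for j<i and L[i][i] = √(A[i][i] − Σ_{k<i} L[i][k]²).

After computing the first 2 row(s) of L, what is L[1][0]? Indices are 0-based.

L[1][0] = -1

Step 1: L[0][0] = √(9) = 3.
  L[1][0] = (-3) / L[0][0] = -1.
Step 2: L[1][1] = √(4) = 2.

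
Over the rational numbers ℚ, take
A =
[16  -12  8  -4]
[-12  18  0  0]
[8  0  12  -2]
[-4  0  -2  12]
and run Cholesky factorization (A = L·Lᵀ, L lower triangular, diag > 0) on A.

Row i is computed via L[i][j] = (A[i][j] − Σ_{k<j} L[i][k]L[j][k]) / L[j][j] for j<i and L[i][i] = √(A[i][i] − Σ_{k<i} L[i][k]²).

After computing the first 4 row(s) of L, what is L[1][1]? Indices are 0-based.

Step 1: L[0][0] = √(16) = 4.
  L[1][0] = (-12) / L[0][0] = -3.
Step 2: L[1][1] = √(9) = 3.
  L[2][0] = (8) / L[0][0] = 2.
  L[2][1] = (6) / L[1][1] = 2.
Step 3: L[2][2] = √(4) = 2.
  L[3][0] = (-4) / L[0][0] = -1.
  L[3][1] = (-3) / L[1][1] = -1.
  L[3][2] = (2) / L[2][2] = 1.
Step 4: L[3][3] = √(9) = 3.

L[1][1] = 3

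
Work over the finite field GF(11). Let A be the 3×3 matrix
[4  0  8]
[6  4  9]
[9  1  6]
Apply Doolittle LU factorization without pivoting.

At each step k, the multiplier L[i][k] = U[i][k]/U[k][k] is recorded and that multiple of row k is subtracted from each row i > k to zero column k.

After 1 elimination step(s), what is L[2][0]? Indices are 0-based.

k=0: U[0][0]=4
  eliminate (1,0): mult=7, new row 1: (0, 4, 8); set L[1][0]=7
  eliminate (2,0): mult=5, new row 2: (0, 1, 10); set L[2][0]=5

L[2][0] = 5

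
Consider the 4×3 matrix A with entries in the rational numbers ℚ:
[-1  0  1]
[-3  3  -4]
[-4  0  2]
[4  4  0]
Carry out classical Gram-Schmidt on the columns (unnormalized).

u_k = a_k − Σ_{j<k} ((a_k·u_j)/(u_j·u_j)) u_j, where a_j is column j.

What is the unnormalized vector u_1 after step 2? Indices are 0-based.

u_1 = (1/6, 7/2, 2/3, 10/3)

Step 1: u_0 = a_0 = (-1, -3, -4, 4).
Step 2: u_1 = a_1 − (1/6)·u_0 = (1/6, 7/2, 2/3, 10/3).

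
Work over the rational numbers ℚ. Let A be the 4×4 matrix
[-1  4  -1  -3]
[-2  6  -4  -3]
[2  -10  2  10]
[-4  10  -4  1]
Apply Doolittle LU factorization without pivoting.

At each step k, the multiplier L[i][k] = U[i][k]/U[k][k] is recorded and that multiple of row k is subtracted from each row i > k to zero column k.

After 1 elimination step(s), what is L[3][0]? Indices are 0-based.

Step 1: pivot at (0,0) is -1.
  row1 ← row1 − (2)·row0  ⇒  L[1][0]=2, U row1=(0, -2, -2, 3)
  row2 ← row2 − (-2)·row0  ⇒  L[2][0]=-2, U row2=(0, -2, 0, 4)
  row3 ← row3 − (4)·row0  ⇒  L[3][0]=4, U row3=(0, -6, 0, 13)

L[3][0] = 4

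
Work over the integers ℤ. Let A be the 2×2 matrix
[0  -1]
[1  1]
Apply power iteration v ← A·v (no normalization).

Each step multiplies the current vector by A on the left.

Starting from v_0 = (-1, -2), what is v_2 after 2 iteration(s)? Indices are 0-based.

v_2 = (3, -1)

v_0 = (-1, -2).
v_1 = A·v_0 = (2, -3).
v_2 = A·v_1 = (3, -1).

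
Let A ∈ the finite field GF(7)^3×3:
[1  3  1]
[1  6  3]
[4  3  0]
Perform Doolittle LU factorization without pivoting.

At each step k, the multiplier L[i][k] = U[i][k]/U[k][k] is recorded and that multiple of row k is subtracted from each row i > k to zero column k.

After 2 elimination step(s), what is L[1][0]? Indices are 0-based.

L[1][0] = 1

[col 0] pivot 1
  R1 -= 1*R0 → (0, 3, 2)  (L[1][0] := 1)
  R2 -= 4*R0 → (0, 5, 3)  (L[2][0] := 4)
[col 1] pivot 3
  R2 -= 4*R1 → (0, 0, 2)  (L[2][1] := 4)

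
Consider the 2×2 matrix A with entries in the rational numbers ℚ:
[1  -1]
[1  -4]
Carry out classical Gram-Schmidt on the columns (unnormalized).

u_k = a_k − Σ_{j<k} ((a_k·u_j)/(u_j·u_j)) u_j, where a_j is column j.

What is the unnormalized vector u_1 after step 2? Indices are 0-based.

u_1 = (3/2, -3/2)

Step 1: u_0 = a_0 = (1, 1).
Step 2: u_1 = a_1 − (-5/2)·u_0 = (3/2, -3/2).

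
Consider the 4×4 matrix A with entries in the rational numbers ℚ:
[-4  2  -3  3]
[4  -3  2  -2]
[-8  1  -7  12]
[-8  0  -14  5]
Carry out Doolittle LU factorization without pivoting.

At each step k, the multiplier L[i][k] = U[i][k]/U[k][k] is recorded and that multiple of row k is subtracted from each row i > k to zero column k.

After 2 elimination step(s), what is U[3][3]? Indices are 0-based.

U[3][3] = -5

[col 0] pivot -4
  R1 -= -1*R0 → (0, -1, -1, 1)  (L[1][0] := -1)
  R2 -= 2*R0 → (0, -3, -1, 6)  (L[2][0] := 2)
  R3 -= 2*R0 → (0, -4, -8, -1)  (L[3][0] := 2)
[col 1] pivot -1
  R2 -= 3*R1 → (0, 0, 2, 3)  (L[2][1] := 3)
  R3 -= 4*R1 → (0, 0, -4, -5)  (L[3][1] := 4)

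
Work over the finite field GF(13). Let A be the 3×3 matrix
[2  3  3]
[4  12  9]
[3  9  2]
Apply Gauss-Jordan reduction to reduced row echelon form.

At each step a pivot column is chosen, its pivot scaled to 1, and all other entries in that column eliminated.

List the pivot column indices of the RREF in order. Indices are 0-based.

pivot columns: 0, 1, 2

pivot(0,0)=2: scale R0 → (1, 8, 8)
  clear (1,0): R1 −= (4)R0 → (0, 6, 3)
  clear (2,0): R2 −= (3)R0 → (0, 11, 4)
pivot(1,1)=6: scale R1 → (0, 1, 7)
  clear (0,1): R0 −= (8)R1 → (1, 0, 4)
  clear (2,1): R2 −= (11)R1 → (0, 0, 5)
pivot(2,2)=5: scale R2 → (0, 0, 1)
  clear (0,2): R0 −= (4)R2 → (1, 0, 0)
  clear (1,2): R1 −= (7)R2 → (0, 1, 0)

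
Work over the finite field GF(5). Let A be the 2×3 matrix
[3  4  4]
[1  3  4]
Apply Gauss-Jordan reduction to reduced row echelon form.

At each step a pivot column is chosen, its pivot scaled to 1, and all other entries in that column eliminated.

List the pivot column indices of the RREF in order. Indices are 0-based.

pivot columns: 0, 2

step 1: normalize row 0 (÷3) = (1, 3, 3)
  row 1: subtract 1×row0 = (0, 0, 1)
skip col 1 (zero from row 1)
step 2: normalize row 1 (÷1) = (0, 0, 1)
  row 0: subtract 3×row1 = (1, 3, 0)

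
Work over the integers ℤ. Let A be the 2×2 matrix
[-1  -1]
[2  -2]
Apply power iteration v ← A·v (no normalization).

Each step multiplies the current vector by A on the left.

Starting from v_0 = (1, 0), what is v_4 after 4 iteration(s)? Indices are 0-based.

v_4 = (-17, -6)

v_0 = (1, 0).
v_1 = A·v_0 = (-1, 2).
v_2 = A·v_1 = (-1, -6).
v_3 = A·v_2 = (7, 10).
v_4 = A·v_3 = (-17, -6).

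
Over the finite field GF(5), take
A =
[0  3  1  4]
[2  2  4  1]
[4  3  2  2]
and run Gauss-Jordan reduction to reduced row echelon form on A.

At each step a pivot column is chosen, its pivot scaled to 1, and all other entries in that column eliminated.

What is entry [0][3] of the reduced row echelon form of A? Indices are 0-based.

M[0][3] = 0

[1] R0 <-> R1
[1] R0 /= 2  ⇒  (1, 1, 2, 3)
     R2 -= 4·R0  ⇒  (0, 4, 4, 0)
[2] R1 /= 3  ⇒  (0, 1, 2, 3)
     R0 -= 1·R1  ⇒  (1, 0, 0, 0)
     R2 -= 4·R1  ⇒  (0, 0, 1, 3)
[3] R2 /= 1  ⇒  (0, 0, 1, 3)
     R1 -= 2·R2  ⇒  (0, 1, 0, 2)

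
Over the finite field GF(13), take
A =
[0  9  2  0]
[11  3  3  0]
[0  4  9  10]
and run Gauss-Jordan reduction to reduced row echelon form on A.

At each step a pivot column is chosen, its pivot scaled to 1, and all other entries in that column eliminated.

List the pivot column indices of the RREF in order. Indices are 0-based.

[1] R0 <-> R1
[1] R0 /= 11  ⇒  (1, 5, 5, 0)
[2] R1 /= 9  ⇒  (0, 1, 6, 0)
     R0 -= 5·R1  ⇒  (1, 0, 1, 0)
     R2 -= 4·R1  ⇒  (0, 0, 11, 10)
[3] R2 /= 11  ⇒  (0, 0, 1, 8)
     R0 -= 1·R2  ⇒  (1, 0, 0, 5)
     R1 -= 6·R2  ⇒  (0, 1, 0, 4)

pivot columns: 0, 1, 2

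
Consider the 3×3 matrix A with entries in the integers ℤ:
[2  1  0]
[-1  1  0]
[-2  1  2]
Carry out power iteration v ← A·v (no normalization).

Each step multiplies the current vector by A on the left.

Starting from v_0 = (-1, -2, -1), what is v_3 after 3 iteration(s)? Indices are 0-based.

v_0 = (-1, -2, -1).
v_1 = A·v_0 = (-4, -1, -2).
v_2 = A·v_1 = (-9, 3, 3).
v_3 = A·v_2 = (-15, 12, 27).

v_3 = (-15, 12, 27)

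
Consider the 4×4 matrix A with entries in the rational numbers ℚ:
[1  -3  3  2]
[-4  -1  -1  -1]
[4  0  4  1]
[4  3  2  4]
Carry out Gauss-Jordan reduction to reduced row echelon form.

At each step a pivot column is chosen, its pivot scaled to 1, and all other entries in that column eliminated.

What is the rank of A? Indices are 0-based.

rank = 4

step 1: normalize row 0 (÷1) = (1, -3, 3, 2)
  row 1: subtract -4×row0 = (0, -13, 11, 7)
  row 2: subtract 4×row0 = (0, 12, -8, -7)
  row 3: subtract 4×row0 = (0, 15, -10, -4)
step 2: normalize row 1 (÷-13) = (0, 1, -11/13, -7/13)
  row 0: subtract -3×row1 = (1, 0, 6/13, 5/13)
  row 2: subtract 12×row1 = (0, 0, 28/13, -7/13)
  row 3: subtract 15×row1 = (0, 0, 35/13, 53/13)
step 3: normalize row 2 (÷28/13) = (0, 0, 1, -1/4)
  row 0: subtract 6/13×row2 = (1, 0, 0, 1/2)
  row 1: subtract -11/13×row2 = (0, 1, 0, -3/4)
  row 3: subtract 35/13×row2 = (0, 0, 0, 19/4)
step 4: normalize row 3 (÷19/4) = (0, 0, 0, 1)
  row 0: subtract 1/2×row3 = (1, 0, 0, 0)
  row 1: subtract -3/4×row3 = (0, 1, 0, 0)
  row 2: subtract -1/4×row3 = (0, 0, 1, 0)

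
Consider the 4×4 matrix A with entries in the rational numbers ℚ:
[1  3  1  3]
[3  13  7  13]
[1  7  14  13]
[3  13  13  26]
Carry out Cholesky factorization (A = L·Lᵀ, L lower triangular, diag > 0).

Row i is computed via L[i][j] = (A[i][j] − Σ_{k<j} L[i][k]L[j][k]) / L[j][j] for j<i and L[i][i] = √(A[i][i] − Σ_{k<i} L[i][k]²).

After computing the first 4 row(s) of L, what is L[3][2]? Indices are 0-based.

L[3][2] = 2

Step 1: L[0][0] = √(1) = 1.
  L[1][0] = (3) / L[0][0] = 3.
Step 2: L[1][1] = √(4) = 2.
  L[2][0] = (1) / L[0][0] = 1.
  L[2][1] = (4) / L[1][1] = 2.
Step 3: L[2][2] = √(9) = 3.
  L[3][0] = (3) / L[0][0] = 3.
  L[3][1] = (4) / L[1][1] = 2.
  L[3][2] = (6) / L[2][2] = 2.
Step 4: L[3][3] = √(9) = 3.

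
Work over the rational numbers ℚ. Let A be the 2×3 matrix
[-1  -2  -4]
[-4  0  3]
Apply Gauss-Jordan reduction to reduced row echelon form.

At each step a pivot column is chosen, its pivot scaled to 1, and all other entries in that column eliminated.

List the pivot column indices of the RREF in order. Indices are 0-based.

pivot columns: 0, 1

[1] R0 /= -1  ⇒  (1, 2, 4)
     R1 -= -4·R0  ⇒  (0, 8, 19)
[2] R1 /= 8  ⇒  (0, 1, 19/8)
     R0 -= 2·R1  ⇒  (1, 0, -3/4)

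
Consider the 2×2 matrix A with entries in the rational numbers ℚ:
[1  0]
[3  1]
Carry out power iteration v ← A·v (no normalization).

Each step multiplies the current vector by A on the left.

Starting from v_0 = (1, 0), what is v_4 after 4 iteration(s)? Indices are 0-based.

v_0 = (1, 0).
v_1 = A·v_0 = (1, 3).
v_2 = A·v_1 = (1, 6).
v_3 = A·v_2 = (1, 9).
v_4 = A·v_3 = (1, 12).

v_4 = (1, 12)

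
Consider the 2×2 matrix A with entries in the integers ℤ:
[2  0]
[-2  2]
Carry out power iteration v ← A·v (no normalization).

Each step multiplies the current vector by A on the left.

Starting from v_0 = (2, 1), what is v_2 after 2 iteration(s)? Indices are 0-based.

v_2 = (8, -12)

v_0 = (2, 1).
v_1 = A·v_0 = (4, -2).
v_2 = A·v_1 = (8, -12).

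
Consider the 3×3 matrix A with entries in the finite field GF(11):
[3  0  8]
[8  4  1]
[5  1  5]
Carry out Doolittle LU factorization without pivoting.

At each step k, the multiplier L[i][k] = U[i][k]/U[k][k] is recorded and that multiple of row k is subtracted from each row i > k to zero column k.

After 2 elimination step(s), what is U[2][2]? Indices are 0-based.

U[2][2] = 5

k=0: U[0][0]=3
  eliminate (1,0): mult=10, new row 1: (0, 4, 9); set L[1][0]=10
  eliminate (2,0): mult=9, new row 2: (0, 1, 10); set L[2][0]=9
k=1: U[1][1]=4
  eliminate (2,1): mult=3, new row 2: (0, 0, 5); set L[2][1]=3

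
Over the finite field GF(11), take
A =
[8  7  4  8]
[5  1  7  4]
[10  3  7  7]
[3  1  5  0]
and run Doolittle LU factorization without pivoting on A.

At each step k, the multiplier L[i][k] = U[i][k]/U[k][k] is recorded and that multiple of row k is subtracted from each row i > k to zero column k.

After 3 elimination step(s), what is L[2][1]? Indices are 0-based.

[col 0] pivot 8
  R1 -= 2*R0 → (0, 9, 10, 10)  (L[1][0] := 2)
  R2 -= 4*R0 → (0, 8, 2, 8)  (L[2][0] := 4)
  R3 -= 10*R0 → (0, 8, 9, 8)  (L[3][0] := 10)
[col 1] pivot 9
  R2 -= 7*R1 → (0, 0, 9, 4)  (L[2][1] := 7)
  R3 -= 7*R1 → (0, 0, 5, 4)  (L[3][1] := 7)
[col 2] pivot 9
  R3 -= 3*R2 → (0, 0, 0, 3)  (L[3][2] := 3)

L[2][1] = 7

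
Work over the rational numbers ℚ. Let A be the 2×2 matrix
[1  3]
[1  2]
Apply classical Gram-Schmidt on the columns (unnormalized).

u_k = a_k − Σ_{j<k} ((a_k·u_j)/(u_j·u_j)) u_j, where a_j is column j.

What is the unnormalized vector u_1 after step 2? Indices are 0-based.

u_1 = (1/2, -1/2)

Step 1: u_0 = a_0 = (1, 1).
Step 2: u_1 = a_1 − (5/2)·u_0 = (1/2, -1/2).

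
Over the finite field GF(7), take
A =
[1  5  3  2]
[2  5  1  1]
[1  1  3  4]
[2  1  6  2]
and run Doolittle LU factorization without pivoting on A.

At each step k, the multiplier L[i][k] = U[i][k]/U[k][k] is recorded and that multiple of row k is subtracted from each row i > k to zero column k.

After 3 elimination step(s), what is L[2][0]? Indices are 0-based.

L[2][0] = 1

k=0: U[0][0]=1
  eliminate (1,0): mult=2, new row 1: (0, 2, 2, 4); set L[1][0]=2
  eliminate (2,0): mult=1, new row 2: (0, 3, 0, 2); set L[2][0]=1
  eliminate (3,0): mult=2, new row 3: (0, 5, 0, 5); set L[3][0]=2
k=1: U[1][1]=2
  eliminate (2,1): mult=5, new row 2: (0, 0, 4, 3); set L[2][1]=5
  eliminate (3,1): mult=6, new row 3: (0, 0, 2, 2); set L[3][1]=6
k=2: U[2][2]=4
  eliminate (3,2): mult=4, new row 3: (0, 0, 0, 4); set L[3][2]=4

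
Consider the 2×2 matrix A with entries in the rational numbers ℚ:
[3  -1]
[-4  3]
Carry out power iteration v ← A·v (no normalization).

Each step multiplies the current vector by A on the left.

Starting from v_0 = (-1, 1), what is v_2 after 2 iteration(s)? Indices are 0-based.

v_0 = (-1, 1).
v_1 = A·v_0 = (-4, 7).
v_2 = A·v_1 = (-19, 37).

v_2 = (-19, 37)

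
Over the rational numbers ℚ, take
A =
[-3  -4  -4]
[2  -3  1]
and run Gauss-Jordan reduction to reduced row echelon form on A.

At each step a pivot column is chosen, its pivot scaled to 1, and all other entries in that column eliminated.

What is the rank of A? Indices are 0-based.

pivot(0,0)=-3: scale R0 → (1, 4/3, 4/3)
  clear (1,0): R1 −= (2)R0 → (0, -17/3, -5/3)
pivot(1,1)=-17/3: scale R1 → (0, 1, 5/17)
  clear (0,1): R0 −= (4/3)R1 → (1, 0, 16/17)

rank = 2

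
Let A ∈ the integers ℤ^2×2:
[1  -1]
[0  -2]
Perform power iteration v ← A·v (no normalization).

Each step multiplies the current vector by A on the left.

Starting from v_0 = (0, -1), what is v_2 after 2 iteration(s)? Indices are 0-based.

v_2 = (-1, -4)

v_0 = (0, -1).
v_1 = A·v_0 = (1, 2).
v_2 = A·v_1 = (-1, -4).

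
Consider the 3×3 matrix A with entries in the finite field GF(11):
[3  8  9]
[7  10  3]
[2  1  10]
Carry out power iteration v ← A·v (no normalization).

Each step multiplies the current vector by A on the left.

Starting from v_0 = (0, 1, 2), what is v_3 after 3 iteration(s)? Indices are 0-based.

v_3 = (8, 4, 4)

v_0 = (0, 1, 2).
v_1 = A·v_0 = (4, 5, 10).
v_2 = A·v_1 = (10, 9, 3).
v_3 = A·v_2 = (8, 4, 4).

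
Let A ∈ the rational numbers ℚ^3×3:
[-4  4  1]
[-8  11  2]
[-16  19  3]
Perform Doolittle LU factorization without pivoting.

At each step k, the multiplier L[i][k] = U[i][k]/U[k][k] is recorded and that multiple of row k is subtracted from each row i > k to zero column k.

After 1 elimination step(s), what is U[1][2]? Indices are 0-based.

k=0: U[0][0]=-4
  eliminate (1,0): mult=2, new row 1: (0, 3, 0); set L[1][0]=2
  eliminate (2,0): mult=4, new row 2: (0, 3, -1); set L[2][0]=4

U[1][2] = 0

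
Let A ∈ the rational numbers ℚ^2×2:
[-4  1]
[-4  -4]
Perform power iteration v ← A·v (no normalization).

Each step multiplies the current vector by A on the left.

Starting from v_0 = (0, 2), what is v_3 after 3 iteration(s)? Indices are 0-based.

v_0 = (0, 2).
v_1 = A·v_0 = (2, -8).
v_2 = A·v_1 = (-16, 24).
v_3 = A·v_2 = (88, -32).

v_3 = (88, -32)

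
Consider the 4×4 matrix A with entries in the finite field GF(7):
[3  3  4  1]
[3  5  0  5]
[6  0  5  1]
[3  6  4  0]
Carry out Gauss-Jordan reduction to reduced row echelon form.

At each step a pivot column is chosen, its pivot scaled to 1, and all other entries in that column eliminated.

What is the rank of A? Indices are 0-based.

step 1: normalize row 0 (÷3) = (1, 1, 6, 5)
  row 1: subtract 3×row0 = (0, 2, 3, 4)
  row 2: subtract 6×row0 = (0, 1, 4, 6)
  row 3: subtract 3×row0 = (0, 3, 0, 6)
step 2: normalize row 1 (÷2) = (0, 1, 5, 2)
  row 0: subtract 1×row1 = (1, 0, 1, 3)
  row 2: subtract 1×row1 = (0, 0, 6, 4)
  row 3: subtract 3×row1 = (0, 0, 6, 0)
step 3: normalize row 2 (÷6) = (0, 0, 1, 3)
  row 0: subtract 1×row2 = (1, 0, 0, 0)
  row 1: subtract 5×row2 = (0, 1, 0, 1)
  row 3: subtract 6×row2 = (0, 0, 0, 3)
step 4: normalize row 3 (÷3) = (0, 0, 0, 1)
  row 1: subtract 1×row3 = (0, 1, 0, 0)
  row 2: subtract 3×row3 = (0, 0, 1, 0)

rank = 4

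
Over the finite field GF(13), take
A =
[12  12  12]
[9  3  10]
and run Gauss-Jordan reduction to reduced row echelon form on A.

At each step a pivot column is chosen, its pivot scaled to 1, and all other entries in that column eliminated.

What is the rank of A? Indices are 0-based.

rank = 2

[1] R0 /= 12  ⇒  (1, 1, 1)
     R1 -= 9·R0  ⇒  (0, 7, 1)
[2] R1 /= 7  ⇒  (0, 1, 2)
     R0 -= 1·R1  ⇒  (1, 0, 12)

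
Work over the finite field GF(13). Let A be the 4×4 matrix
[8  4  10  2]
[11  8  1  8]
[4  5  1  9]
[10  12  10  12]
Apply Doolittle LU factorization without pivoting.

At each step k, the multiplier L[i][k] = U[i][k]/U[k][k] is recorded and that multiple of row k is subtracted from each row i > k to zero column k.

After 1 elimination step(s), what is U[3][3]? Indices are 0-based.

U[3][3] = 3

Step 1: pivot at (0,0) is 8.
  row1 ← row1 − (3)·row0  ⇒  L[1][0]=3, U row1=(0, 9, 10, 2)
  row2 ← row2 − (7)·row0  ⇒  L[2][0]=7, U row2=(0, 3, 9, 8)
  row3 ← row3 − (11)·row0  ⇒  L[3][0]=11, U row3=(0, 7, 4, 3)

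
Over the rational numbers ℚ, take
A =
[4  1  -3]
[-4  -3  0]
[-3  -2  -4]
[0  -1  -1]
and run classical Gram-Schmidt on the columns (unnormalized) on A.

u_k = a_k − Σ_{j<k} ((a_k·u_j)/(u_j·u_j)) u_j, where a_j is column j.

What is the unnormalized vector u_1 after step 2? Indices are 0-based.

u_1 = (-47/41, -35/41, -16/41, -1)

Step 1: u_0 = a_0 = (4, -4, -3, 0).
Step 2: u_1 = a_1 − (22/41)·u_0 = (-47/41, -35/41, -16/41, -1).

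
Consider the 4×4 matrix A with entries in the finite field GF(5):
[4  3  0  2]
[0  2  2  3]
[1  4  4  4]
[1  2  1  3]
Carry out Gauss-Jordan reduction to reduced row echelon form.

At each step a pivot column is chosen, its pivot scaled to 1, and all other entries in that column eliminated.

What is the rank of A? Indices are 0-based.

step 1: normalize row 0 (÷4) = (1, 2, 0, 3)
  row 2: subtract 1×row0 = (0, 2, 4, 1)
  row 3: subtract 1×row0 = (0, 0, 1, 0)
step 2: normalize row 1 (÷2) = (0, 1, 1, 4)
  row 0: subtract 2×row1 = (1, 0, 3, 0)
  row 2: subtract 2×row1 = (0, 0, 2, 3)
step 3: normalize row 2 (÷2) = (0, 0, 1, 4)
  row 0: subtract 3×row2 = (1, 0, 0, 3)
  row 1: subtract 1×row2 = (0, 1, 0, 0)
  row 3: subtract 1×row2 = (0, 0, 0, 1)
step 4: normalize row 3 (÷1) = (0, 0, 0, 1)
  row 0: subtract 3×row3 = (1, 0, 0, 0)
  row 2: subtract 4×row3 = (0, 0, 1, 0)

rank = 4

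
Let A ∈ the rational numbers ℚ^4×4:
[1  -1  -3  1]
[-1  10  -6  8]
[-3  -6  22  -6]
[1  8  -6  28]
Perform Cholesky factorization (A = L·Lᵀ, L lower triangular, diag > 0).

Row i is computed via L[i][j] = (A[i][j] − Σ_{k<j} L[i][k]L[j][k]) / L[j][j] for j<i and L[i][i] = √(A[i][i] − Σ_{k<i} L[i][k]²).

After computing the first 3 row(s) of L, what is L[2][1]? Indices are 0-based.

Step 1: L[0][0] = √(1) = 1.
  L[1][0] = (-1) / L[0][0] = -1.
Step 2: L[1][1] = √(9) = 3.
  L[2][0] = (-3) / L[0][0] = -3.
  L[2][1] = (-9) / L[1][1] = -3.
Step 3: L[2][2] = √(4) = 2.

L[2][1] = -3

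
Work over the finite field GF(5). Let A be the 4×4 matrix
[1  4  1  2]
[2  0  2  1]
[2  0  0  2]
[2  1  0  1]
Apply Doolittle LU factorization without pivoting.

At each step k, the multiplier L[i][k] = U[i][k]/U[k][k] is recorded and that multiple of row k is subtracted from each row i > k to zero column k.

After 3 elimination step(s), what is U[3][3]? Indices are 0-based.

U[3][3] = 3

[col 0] pivot 1
  R1 -= 2*R0 → (0, 2, 0, 2)  (L[1][0] := 2)
  R2 -= 2*R0 → (0, 2, 3, 3)  (L[2][0] := 2)
  R3 -= 2*R0 → (0, 3, 3, 2)  (L[3][0] := 2)
[col 1] pivot 2
  R2 -= 1*R1 → (0, 0, 3, 1)  (L[2][1] := 1)
  R3 -= 4*R1 → (0, 0, 3, 4)  (L[3][1] := 4)
[col 2] pivot 3
  R3 -= 1*R2 → (0, 0, 0, 3)  (L[3][2] := 1)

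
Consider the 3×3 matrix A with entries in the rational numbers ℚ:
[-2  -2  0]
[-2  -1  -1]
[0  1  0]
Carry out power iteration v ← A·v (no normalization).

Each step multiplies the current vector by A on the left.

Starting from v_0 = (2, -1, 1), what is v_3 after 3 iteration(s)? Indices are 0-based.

v_0 = (2, -1, 1).
v_1 = A·v_0 = (-2, -4, -1).
v_2 = A·v_1 = (12, 9, -4).
v_3 = A·v_2 = (-42, -29, 9).

v_3 = (-42, -29, 9)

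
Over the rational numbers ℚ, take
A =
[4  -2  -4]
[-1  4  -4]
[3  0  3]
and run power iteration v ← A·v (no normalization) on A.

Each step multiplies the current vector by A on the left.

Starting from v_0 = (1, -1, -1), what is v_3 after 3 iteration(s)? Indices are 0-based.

v_0 = (1, -1, -1).
v_1 = A·v_0 = (10, -1, 0).
v_2 = A·v_1 = (42, -14, 30).
v_3 = A·v_2 = (76, -218, 216).

v_3 = (76, -218, 216)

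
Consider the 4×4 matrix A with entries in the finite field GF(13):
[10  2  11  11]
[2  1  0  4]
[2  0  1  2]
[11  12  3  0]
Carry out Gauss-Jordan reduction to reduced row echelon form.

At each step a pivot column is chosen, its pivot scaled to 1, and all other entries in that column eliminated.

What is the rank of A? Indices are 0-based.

rank = 4

pivot(0,0)=10: scale R0 → (1, 8, 5, 5)
  clear (1,0): R1 −= (2)R0 → (0, 11, 3, 7)
  clear (2,0): R2 −= (2)R0 → (0, 10, 4, 5)
  clear (3,0): R3 −= (11)R0 → (0, 2, 0, 10)
pivot(1,1)=11: scale R1 → (0, 1, 5, 3)
  clear (0,1): R0 −= (8)R1 → (1, 0, 4, 7)
  clear (2,1): R2 −= (10)R1 → (0, 0, 6, 1)
  clear (3,1): R3 −= (2)R1 → (0, 0, 3, 4)
pivot(2,2)=6: scale R2 → (0, 0, 1, 11)
  clear (0,2): R0 −= (4)R2 → (1, 0, 0, 2)
  clear (1,2): R1 −= (5)R2 → (0, 1, 0, 0)
  clear (3,2): R3 −= (3)R2 → (0, 0, 0, 10)
pivot(3,3)=10: scale R3 → (0, 0, 0, 1)
  clear (0,3): R0 −= (2)R3 → (1, 0, 0, 0)
  clear (2,3): R2 −= (11)R3 → (0, 0, 1, 0)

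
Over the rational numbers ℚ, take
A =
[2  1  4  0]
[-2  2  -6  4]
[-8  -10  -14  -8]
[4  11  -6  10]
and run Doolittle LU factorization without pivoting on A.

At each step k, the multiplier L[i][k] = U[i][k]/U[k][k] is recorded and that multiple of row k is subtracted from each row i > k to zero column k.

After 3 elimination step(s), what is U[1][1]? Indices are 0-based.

[col 0] pivot 2
  R1 -= -1*R0 → (0, 3, -2, 4)  (L[1][0] := -1)
  R2 -= -4*R0 → (0, -6, 2, -8)  (L[2][0] := -4)
  R3 -= 2*R0 → (0, 9, -14, 10)  (L[3][0] := 2)
[col 1] pivot 3
  R2 -= -2*R1 → (0, 0, -2, 0)  (L[2][1] := -2)
  R3 -= 3*R1 → (0, 0, -8, -2)  (L[3][1] := 3)
[col 2] pivot -2
  R3 -= 4*R2 → (0, 0, 0, -2)  (L[3][2] := 4)

U[1][1] = 3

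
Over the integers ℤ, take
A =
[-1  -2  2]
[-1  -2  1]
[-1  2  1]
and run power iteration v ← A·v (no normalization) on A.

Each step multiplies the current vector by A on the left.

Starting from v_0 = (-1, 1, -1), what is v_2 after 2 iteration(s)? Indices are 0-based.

v_2 = (11, 9, 1)

v_0 = (-1, 1, -1).
v_1 = A·v_0 = (-3, -2, 2).
v_2 = A·v_1 = (11, 9, 1).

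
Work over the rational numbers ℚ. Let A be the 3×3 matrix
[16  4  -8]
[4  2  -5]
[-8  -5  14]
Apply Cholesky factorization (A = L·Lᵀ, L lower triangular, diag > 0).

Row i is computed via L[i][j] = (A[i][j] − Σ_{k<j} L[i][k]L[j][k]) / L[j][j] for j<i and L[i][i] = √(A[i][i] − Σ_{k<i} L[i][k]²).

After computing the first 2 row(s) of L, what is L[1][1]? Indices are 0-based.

Step 1: L[0][0] = √(16) = 4.
  L[1][0] = (4) / L[0][0] = 1.
Step 2: L[1][1] = √(1) = 1.

L[1][1] = 1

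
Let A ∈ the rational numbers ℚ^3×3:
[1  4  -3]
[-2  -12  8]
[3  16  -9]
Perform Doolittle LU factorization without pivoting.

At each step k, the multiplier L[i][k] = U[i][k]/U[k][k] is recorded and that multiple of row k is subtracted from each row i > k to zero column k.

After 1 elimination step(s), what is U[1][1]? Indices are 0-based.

U[1][1] = -4

Step 1: pivot at (0,0) is 1.
  row1 ← row1 − (-2)·row0  ⇒  L[1][0]=-2, U row1=(0, -4, 2)
  row2 ← row2 − (3)·row0  ⇒  L[2][0]=3, U row2=(0, 4, 0)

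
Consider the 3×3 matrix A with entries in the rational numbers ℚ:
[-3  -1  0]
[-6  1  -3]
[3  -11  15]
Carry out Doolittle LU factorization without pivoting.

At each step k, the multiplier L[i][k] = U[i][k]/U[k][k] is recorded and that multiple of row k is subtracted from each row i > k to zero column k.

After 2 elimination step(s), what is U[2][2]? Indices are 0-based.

U[2][2] = 3

k=0: U[0][0]=-3
  eliminate (1,0): mult=2, new row 1: (0, 3, -3); set L[1][0]=2
  eliminate (2,0): mult=-1, new row 2: (0, -12, 15); set L[2][0]=-1
k=1: U[1][1]=3
  eliminate (2,1): mult=-4, new row 2: (0, 0, 3); set L[2][1]=-4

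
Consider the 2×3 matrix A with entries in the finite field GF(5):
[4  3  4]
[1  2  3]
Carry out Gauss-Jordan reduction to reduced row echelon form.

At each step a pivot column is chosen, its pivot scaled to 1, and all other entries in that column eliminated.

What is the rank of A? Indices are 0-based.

rank = 2

[1] R0 /= 4  ⇒  (1, 2, 1)
     R1 -= 1·R0  ⇒  (0, 0, 2)
column 1 empty below row 1
[2] R1 /= 2  ⇒  (0, 0, 1)
     R0 -= 1·R1  ⇒  (1, 2, 0)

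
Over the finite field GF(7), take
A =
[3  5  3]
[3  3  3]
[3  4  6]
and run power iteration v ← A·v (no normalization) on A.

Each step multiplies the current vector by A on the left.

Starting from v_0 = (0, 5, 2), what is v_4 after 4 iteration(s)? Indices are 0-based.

v_0 = (0, 5, 2).
v_1 = A·v_0 = (3, 0, 4).
v_2 = A·v_1 = (0, 0, 5).
v_3 = A·v_2 = (1, 1, 2).
v_4 = A·v_3 = (0, 5, 5).

v_4 = (0, 5, 5)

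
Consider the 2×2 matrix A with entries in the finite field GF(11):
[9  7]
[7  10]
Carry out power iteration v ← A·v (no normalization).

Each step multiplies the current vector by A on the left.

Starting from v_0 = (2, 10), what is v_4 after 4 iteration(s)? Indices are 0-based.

v_0 = (2, 10).
v_1 = A·v_0 = (0, 4).
v_2 = A·v_1 = (6, 7).
v_3 = A·v_2 = (4, 2).
v_4 = A·v_3 = (6, 4).

v_4 = (6, 4)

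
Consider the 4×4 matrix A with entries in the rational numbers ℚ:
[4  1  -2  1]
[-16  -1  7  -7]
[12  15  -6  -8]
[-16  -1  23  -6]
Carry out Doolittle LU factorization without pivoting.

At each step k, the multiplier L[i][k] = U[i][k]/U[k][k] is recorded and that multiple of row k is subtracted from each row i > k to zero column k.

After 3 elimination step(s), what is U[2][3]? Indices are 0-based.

U[2][3] = 1

k=0: U[0][0]=4
  eliminate (1,0): mult=-4, new row 1: (0, 3, -1, -3); set L[1][0]=-4
  eliminate (2,0): mult=3, new row 2: (0, 12, 0, -11); set L[2][0]=3
  eliminate (3,0): mult=-4, new row 3: (0, 3, 15, -2); set L[3][0]=-4
k=1: U[1][1]=3
  eliminate (2,1): mult=4, new row 2: (0, 0, 4, 1); set L[2][1]=4
  eliminate (3,1): mult=1, new row 3: (0, 0, 16, 1); set L[3][1]=1
k=2: U[2][2]=4
  eliminate (3,2): mult=4, new row 3: (0, 0, 0, -3); set L[3][2]=4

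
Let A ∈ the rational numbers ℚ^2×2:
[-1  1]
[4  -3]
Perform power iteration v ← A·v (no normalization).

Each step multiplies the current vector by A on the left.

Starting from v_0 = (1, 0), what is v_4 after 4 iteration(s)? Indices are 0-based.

v_4 = (89, -288)

v_0 = (1, 0).
v_1 = A·v_0 = (-1, 4).
v_2 = A·v_1 = (5, -16).
v_3 = A·v_2 = (-21, 68).
v_4 = A·v_3 = (89, -288).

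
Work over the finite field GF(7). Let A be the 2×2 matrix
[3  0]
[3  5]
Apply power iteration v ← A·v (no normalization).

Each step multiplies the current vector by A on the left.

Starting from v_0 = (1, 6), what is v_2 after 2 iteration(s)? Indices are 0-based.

v_0 = (1, 6).
v_1 = A·v_0 = (3, 5).
v_2 = A·v_1 = (2, 6).

v_2 = (2, 6)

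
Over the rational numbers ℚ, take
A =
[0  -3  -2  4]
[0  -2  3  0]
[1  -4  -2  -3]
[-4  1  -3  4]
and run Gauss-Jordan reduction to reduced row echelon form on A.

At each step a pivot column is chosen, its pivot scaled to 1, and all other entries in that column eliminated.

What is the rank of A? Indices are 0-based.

rank = 4

[1] R0 <-> R2
[1] R0 /= 1  ⇒  (1, -4, -2, -3)
     R3 -= -4·R0  ⇒  (0, -15, -11, -8)
[2] R1 /= -2  ⇒  (0, 1, -3/2, 0)
     R0 -= -4·R1  ⇒  (1, 0, -8, -3)
     R2 -= -3·R1  ⇒  (0, 0, -13/2, 4)
     R3 -= -15·R1  ⇒  (0, 0, -67/2, -8)
[3] R2 /= -13/2  ⇒  (0, 0, 1, -8/13)
     R0 -= -8·R2  ⇒  (1, 0, 0, -103/13)
     R1 -= -3/2·R2  ⇒  (0, 1, 0, -12/13)
     R3 -= -67/2·R2  ⇒  (0, 0, 0, -372/13)
[4] R3 /= -372/13  ⇒  (0, 0, 0, 1)
     R0 -= -103/13·R3  ⇒  (1, 0, 0, 0)
     R1 -= -12/13·R3  ⇒  (0, 1, 0, 0)
     R2 -= -8/13·R3  ⇒  (0, 0, 1, 0)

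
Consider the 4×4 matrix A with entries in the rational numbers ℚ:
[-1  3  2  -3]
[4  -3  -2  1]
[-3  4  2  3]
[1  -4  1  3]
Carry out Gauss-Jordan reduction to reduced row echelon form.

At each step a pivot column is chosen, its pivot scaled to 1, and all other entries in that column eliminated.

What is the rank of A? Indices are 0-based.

rank = 4

[1] R0 /= -1  ⇒  (1, -3, -2, 3)
     R1 -= 4·R0  ⇒  (0, 9, 6, -11)
     R2 -= -3·R0  ⇒  (0, -5, -4, 12)
     R3 -= 1·R0  ⇒  (0, -1, 3, 0)
[2] R1 /= 9  ⇒  (0, 1, 2/3, -11/9)
     R0 -= -3·R1  ⇒  (1, 0, 0, -2/3)
     R2 -= -5·R1  ⇒  (0, 0, -2/3, 53/9)
     R3 -= -1·R1  ⇒  (0, 0, 11/3, -11/9)
[3] R2 /= -2/3  ⇒  (0, 0, 1, -53/6)
     R1 -= 2/3·R2  ⇒  (0, 1, 0, 14/3)
     R3 -= 11/3·R2  ⇒  (0, 0, 0, 187/6)
[4] R3 /= 187/6  ⇒  (0, 0, 0, 1)
     R0 -= -2/3·R3  ⇒  (1, 0, 0, 0)
     R1 -= 14/3·R3  ⇒  (0, 1, 0, 0)
     R2 -= -53/6·R3  ⇒  (0, 0, 1, 0)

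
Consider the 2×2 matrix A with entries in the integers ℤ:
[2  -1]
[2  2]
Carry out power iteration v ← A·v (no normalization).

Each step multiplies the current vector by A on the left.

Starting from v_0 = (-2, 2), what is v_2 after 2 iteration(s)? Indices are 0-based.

v_0 = (-2, 2).
v_1 = A·v_0 = (-6, 0).
v_2 = A·v_1 = (-12, -12).

v_2 = (-12, -12)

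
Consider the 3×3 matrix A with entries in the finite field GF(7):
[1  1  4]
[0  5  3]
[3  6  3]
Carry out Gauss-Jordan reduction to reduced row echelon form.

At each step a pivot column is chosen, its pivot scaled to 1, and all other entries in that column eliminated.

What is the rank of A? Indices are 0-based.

rank = 3

step 1: normalize row 0 (÷1) = (1, 1, 4)
  row 2: subtract 3×row0 = (0, 3, 5)
step 2: normalize row 1 (÷5) = (0, 1, 2)
  row 0: subtract 1×row1 = (1, 0, 2)
  row 2: subtract 3×row1 = (0, 0, 6)
step 3: normalize row 2 (÷6) = (0, 0, 1)
  row 0: subtract 2×row2 = (1, 0, 0)
  row 1: subtract 2×row2 = (0, 1, 0)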